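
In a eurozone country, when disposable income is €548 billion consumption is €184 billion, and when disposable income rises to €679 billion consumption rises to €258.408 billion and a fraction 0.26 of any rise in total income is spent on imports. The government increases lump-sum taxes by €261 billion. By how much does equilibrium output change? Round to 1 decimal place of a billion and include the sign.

−€214.2 billion

MPC = ΔC/ΔYd = (258.408 − 184)/(679 − 548) = 74.408/131 = 0.568.
A lump-sum tax change of +€261 billion shifts disposable income by −€261 billion; first-round consumption changes by −c × ΔT = −0.568 × (+€261 billion) = −€148.248 billion.
Expenditure multiplier = 1/(1 − c + m) = 1/(1 − 0.568 + 0.26) = 1/0.692 ≈ 1.445.
The tax multiplier is −c × k ≈ −0.821, so ΔY = k × (−c·ΔT) = (−€148.248 billion) / 0.692 ≈ −€214.2 billion.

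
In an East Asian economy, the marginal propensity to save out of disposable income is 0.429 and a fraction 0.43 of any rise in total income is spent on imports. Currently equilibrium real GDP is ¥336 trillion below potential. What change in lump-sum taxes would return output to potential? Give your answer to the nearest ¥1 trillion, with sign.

−¥505 trillion

MPC = 1 − MPS = 1 − 0.429 = 0.571.
Spending multiplier = 1/(1 − c + m) = 1/(1 − 0.571 + 0.43) = 1/0.859 ≈ 1.164.
Tax multiplier = −c·k = −0.571/0.859 ≈ −0.665. Need ΔY = +¥336 trillion, so ΔT = ΔY/(−c·k) = −(+¥336 trillion) × 0.859 / 0.571 ≈ −¥505 trillion.
The government should cut lump-sum taxes by ¥505 trillion.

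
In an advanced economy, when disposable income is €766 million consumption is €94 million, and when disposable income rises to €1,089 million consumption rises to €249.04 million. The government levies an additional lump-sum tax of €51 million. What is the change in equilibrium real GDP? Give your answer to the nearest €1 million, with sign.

MPC = ΔC/ΔYd = (249.04 − 94)/(1,089 − 766) = 155.04/323 = 0.48.
A lump-sum tax change of +€51 million shifts disposable income by −€51 million; first-round consumption changes by −c × ΔT = −0.48 × (+€51 million) = −€24.48 million.
Expenditure multiplier = 1/(1 − MPC) = 1/(1 − 0.48) = 1/0.52 ≈ 1.923.
The tax multiplier is −c × k ≈ −0.923, so ΔY = k × (−c·ΔT) = (−€24.48 million) / 0.52 ≈ −€47 million.

−€47 million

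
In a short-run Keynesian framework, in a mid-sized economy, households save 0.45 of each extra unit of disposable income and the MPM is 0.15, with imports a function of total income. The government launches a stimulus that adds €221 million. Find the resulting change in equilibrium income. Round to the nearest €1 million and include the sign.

+€368 million

MPC = 1 − MPS = 1 − 0.45 = 0.55.
Government-spending multiplier = 1/(1 − c + m) = 1/(1 − 0.55 + 0.15) = 1/0.6 ≈ 1.667.
ΔY = k × ΔG = (+€221 million) / 0.6 ≈ +€368 million.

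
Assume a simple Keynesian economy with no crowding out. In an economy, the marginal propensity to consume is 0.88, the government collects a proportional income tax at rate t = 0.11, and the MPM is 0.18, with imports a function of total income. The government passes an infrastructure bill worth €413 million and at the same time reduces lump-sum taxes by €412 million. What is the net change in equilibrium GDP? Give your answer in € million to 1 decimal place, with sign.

Expenditure multiplier = 1/(1 − c(1−t) + m) = 1/(1 − 0.88×0.89 + 0.18) = 1/0.3968 ≈ 2.52.
ΔG contributes k·ΔG = (+€413 million) / 0.3968 ≈ +€1,040.8 million.
ΔT of −€412 million changes first-round spending by −c·ΔT = +€362.56 million, contributing k·(−c·ΔT) = (+€362.56 million) / 0.3968 ≈ +€913.7 million.
Net ΔY = k(ΔG − c·ΔT) = (+€775.56 million) / 0.3968 ≈ +€1,954.5 million.

+€1,954.5 million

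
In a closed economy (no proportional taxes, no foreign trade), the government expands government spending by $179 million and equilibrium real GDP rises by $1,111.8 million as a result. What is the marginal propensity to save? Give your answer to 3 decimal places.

Implied spending multiplier k = ΔY/ΔG = 1,111.8/179 ≈ 6.2112.
Since k = 1/(1 − MPC), MPC = 1 − 1/k = 1 − ΔG/ΔY = 1 − 179/1,111.8 ≈ 0.839.
MPS = 1 − MPC = 0.161.

0.161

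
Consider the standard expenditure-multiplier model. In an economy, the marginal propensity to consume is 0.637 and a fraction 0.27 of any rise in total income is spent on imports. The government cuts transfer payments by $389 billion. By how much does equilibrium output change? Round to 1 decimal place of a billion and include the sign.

−$391.5 billion

The transfer change shifts disposable income by −$389 billion, so first-round consumption changes by c·ΔTR = 0.637 × (−$389 billion) = −$247.793 billion.
Expenditure multiplier = 1/(1 − c + m) = 1/(1 − 0.637 + 0.27) = 1/0.633 ≈ 1.58.
The transfer multiplier is c × k ≈ 1.006, so ΔY = k × (c·ΔTR) = (−$247.793 billion) / 0.633 ≈ −$391.5 billion.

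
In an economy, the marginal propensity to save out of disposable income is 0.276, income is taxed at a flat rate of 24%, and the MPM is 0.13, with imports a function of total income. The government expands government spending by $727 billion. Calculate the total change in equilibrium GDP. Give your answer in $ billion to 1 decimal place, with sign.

MPC = 1 − MPS = 1 − 0.276 = 0.724.
Spending multiplier = 1/(1 − c(1−t) + m) = 1/(1 − 0.724×0.76 + 0.13) = 1/0.57976 ≈ 1.725.
ΔY = k × ΔG = (+$727 billion) / 0.57976 ≈ +$1,254 billion.

+$1,254.0 billion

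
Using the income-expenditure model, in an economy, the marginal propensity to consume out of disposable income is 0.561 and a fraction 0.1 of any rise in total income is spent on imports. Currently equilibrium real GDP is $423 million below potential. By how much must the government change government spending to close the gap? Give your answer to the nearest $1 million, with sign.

+$228 million

Spending multiplier = 1/(1 − c + m) = 1/(1 − 0.561 + 0.1) = 1/0.539 ≈ 1.855.
Need ΔY = +$423 million, so ΔG = ΔY/k = (+$423 million) × 0.539 ≈ +$228 million.
The government should increase government spending by $228 million.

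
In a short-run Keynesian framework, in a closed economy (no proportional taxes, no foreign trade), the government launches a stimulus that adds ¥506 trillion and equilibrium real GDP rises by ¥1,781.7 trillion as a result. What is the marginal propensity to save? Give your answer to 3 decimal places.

Implied spending multiplier k = ΔY/ΔG = 1,781.7/506 ≈ 3.5211.
Since k = 1/(1 − MPC), MPC = 1 − 1/k = 1 − ΔG/ΔY = 1 − 506/1,781.7 ≈ 0.716.
MPS = 1 − MPC = 0.284.

0.284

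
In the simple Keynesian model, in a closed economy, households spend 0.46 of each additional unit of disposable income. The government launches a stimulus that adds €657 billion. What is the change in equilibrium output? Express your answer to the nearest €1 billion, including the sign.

+€1,217 billion

Spending multiplier = 1/(1 − MPC) = 1/(1 − 0.46) = 1/0.54 ≈ 1.852.
ΔY = k × ΔG = (+€657 billion) / 0.54 ≈ +€1,217 billion.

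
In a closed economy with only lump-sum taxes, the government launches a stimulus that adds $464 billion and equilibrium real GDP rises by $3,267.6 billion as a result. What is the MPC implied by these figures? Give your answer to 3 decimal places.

0.858

Implied spending multiplier k = ΔY/ΔG = 3,267.6/464 ≈ 7.0422.
Since k = 1/(1 − MPC), MPC = 1 − 1/k = 1 − ΔG/ΔY = 1 − 464/3,267.6 ≈ 0.858.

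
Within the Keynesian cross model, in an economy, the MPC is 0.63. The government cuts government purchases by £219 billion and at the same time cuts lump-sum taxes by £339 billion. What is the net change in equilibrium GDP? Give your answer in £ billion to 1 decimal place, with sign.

−£14.7 billion

Expenditure multiplier = 1/(1 − MPC) = 1/(1 − 0.63) = 1/0.37 ≈ 2.703.
ΔG contributes k·ΔG = (−£219 billion) / 0.37 ≈ −£591.9 billion.
ΔT of −£339 billion changes first-round spending by −c·ΔT = +£213.57 billion, contributing k·(−c·ΔT) = (+£213.57 billion) / 0.37 ≈ +£577.2 billion.
Net ΔY = k(ΔG − c·ΔT) = (−£5.43 billion) / 0.37 ≈ −£14.7 billion.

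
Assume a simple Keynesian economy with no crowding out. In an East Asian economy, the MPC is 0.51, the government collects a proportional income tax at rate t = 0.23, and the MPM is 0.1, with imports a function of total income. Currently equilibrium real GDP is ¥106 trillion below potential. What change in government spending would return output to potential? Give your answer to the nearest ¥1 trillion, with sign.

+¥75 trillion

Spending multiplier = 1/(1 − c(1−t) + m) = 1/(1 − 0.51×0.77 + 0.1) = 1/0.7073 ≈ 1.414.
Need ΔY = +¥106 trillion, so ΔG = ΔY/k = (+¥106 trillion) × 0.7073 ≈ +¥75 trillion.
The government should increase government spending by ¥75 trillion.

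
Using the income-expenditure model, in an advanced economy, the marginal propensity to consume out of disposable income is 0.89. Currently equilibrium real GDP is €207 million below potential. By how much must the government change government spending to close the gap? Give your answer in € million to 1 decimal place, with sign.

+€22.8 million

Spending multiplier = 1/(1 − MPC) = 1/(1 − 0.89) = 1/0.11 ≈ 9.091.
Need ΔY = +€207 million, so ΔG = ΔY/k = (+€207 million) × 0.11 ≈ +€22.8 million.
The government should increase government spending by €22.8 million.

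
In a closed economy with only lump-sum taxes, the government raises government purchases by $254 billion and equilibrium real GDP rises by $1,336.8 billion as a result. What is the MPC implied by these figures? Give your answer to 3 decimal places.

0.810

Implied spending multiplier k = ΔY/ΔG = 1,336.8/254 ≈ 5.263.
Since k = 1/(1 − MPC), MPC = 1 − 1/k = 1 − ΔG/ΔY = 1 − 254/1,336.8 ≈ 0.810.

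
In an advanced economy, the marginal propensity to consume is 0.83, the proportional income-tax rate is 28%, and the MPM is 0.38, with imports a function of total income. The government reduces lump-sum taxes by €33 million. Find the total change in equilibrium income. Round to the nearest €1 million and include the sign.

+€35 million

A lump-sum tax change of −€33 million shifts disposable income by +€33 million; first-round consumption changes by −c × ΔT = −0.83 × (−€33 million) = +€27.39 million.
Expenditure multiplier = 1/(1 − c(1−t) + m) = 1/(1 − 0.83×0.72 + 0.38) = 1/0.7824 ≈ 1.278.
The tax multiplier is −c × k ≈ −1.061, so ΔY = k × (−c·ΔT) = (+€27.39 million) / 0.7824 ≈ +€35 million.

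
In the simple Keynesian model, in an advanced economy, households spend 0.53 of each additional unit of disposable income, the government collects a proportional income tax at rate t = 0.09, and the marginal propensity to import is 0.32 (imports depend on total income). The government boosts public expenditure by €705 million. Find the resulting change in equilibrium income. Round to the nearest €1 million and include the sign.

+€842 million

Spending multiplier = 1/(1 − c(1−t) + m) = 1/(1 − 0.53×0.91 + 0.32) = 1/0.8377 ≈ 1.194.
ΔY = k × ΔG = (+€705 million) / 0.8377 ≈ +€842 million.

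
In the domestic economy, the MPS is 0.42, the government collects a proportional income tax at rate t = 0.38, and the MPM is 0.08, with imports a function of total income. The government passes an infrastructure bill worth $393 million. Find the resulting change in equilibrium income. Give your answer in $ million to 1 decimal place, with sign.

+$545.5 million

MPC = 1 − MPS = 1 − 0.42 = 0.58.
Expenditure multiplier = 1/(1 − c(1−t) + m) = 1/(1 − 0.58×0.62 + 0.08) = 1/0.7204 ≈ 1.388.
ΔY = k × ΔG = (+$393 million) / 0.7204 ≈ +$545.5 million.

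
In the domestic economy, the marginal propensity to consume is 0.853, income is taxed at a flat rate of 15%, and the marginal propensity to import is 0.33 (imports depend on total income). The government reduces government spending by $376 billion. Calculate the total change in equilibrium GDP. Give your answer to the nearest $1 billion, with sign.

−$622 billion

Expenditure multiplier = 1/(1 − c(1−t) + m) = 1/(1 − 0.853×0.85 + 0.33) = 1/0.60495 ≈ 1.653.
ΔY = k × ΔG = (−$376 billion) / 0.60495 ≈ −$622 billion.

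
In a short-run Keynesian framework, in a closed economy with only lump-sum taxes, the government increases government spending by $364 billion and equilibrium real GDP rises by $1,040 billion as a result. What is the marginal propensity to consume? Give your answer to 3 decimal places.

Implied spending multiplier k = ΔY/ΔG = 1,040/364 ≈ 2.8571.
Since k = 1/(1 − MPC), MPC = 1 − 1/k = 1 − ΔG/ΔY = 1 − 364/1,040 = 0.650.

0.650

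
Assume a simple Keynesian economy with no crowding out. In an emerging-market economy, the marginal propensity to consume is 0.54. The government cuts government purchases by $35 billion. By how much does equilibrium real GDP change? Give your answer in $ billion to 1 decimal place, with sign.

−$76.1 billion

Government-spending multiplier = 1/(1 − MPC) = 1/(1 − 0.54) = 1/0.46 ≈ 2.174.
ΔY = k × ΔG = (−$35 billion) / 0.46 ≈ −$76.1 billion.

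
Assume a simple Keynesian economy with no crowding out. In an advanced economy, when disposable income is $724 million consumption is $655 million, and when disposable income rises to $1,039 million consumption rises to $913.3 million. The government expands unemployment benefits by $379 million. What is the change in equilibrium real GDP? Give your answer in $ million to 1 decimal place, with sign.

MPC = ΔC/ΔYd = (913.3 − 655)/(1,039 − 724) = 258.3/315 = 0.82.
The transfer change shifts disposable income by +$379 million, so first-round consumption changes by c·ΔTR = 0.82 × (+$379 million) = +$310.78 million.
Expenditure multiplier = 1/(1 − MPC) = 1/(1 − 0.82) = 1/0.18 ≈ 5.556.
The transfer multiplier is c × k ≈ 4.556, so ΔY = k × (c·ΔTR) = (+$310.78 million) / 0.18 ≈ +$1,726.6 million.

+$1,726.6 million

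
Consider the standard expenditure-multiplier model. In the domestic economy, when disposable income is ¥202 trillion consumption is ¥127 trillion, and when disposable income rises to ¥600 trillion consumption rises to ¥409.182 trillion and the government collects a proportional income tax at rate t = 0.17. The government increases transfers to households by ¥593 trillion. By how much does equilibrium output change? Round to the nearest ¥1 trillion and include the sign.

MPC = ΔC/ΔYd = (409.182 − 127)/(600 − 202) = 282.182/398 = 0.709.
The transfer change shifts disposable income by +¥593 trillion, so first-round consumption changes by c·ΔTR = 0.709 × (+¥593 trillion) = +¥420.437 trillion.
Expenditure multiplier = 1/(1 − c(1−t)) = 1/(1 − 0.709×0.83) = 1/0.41153 ≈ 2.43.
The transfer multiplier is c × k ≈ 1.723, so ΔY = k × (c·ΔTR) = (+¥420.437 trillion) / 0.41153 ≈ +¥1,022 trillion.

+¥1,022 trillion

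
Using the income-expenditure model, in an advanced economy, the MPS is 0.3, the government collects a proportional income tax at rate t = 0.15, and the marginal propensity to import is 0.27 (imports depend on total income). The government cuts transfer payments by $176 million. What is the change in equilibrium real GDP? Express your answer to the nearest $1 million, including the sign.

−$183 million

MPC = 1 − MPS = 1 − 0.3 = 0.7.
The transfer change shifts disposable income by −$176 million, so first-round consumption changes by c·ΔTR = 0.7 × (−$176 million) = −$123.2 million.
Expenditure multiplier = 1/(1 − c(1−t) + m) = 1/(1 − 0.7×0.85 + 0.27) = 1/0.675 ≈ 1.481.
The transfer multiplier is c × k ≈ 1.037, so ΔY = k × (c·ΔTR) = (−$123.2 million) / 0.675 ≈ −$183 million.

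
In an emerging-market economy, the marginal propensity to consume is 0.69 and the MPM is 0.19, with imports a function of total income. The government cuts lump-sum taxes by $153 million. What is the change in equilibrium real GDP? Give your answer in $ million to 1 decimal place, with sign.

A lump-sum tax change of −$153 million shifts disposable income by +$153 million; first-round consumption changes by −c × ΔT = −0.69 × (−$153 million) = +$105.57 million.
Expenditure multiplier = 1/(1 − c + m) = 1/(1 − 0.69 + 0.19) = 1/0.5 = 2.
The tax multiplier is −c × k = −1.38, so ΔY = k × (−c·ΔT) = (+$105.57 million) / 0.5 ≈ +$211.1 million.

+$211.1 million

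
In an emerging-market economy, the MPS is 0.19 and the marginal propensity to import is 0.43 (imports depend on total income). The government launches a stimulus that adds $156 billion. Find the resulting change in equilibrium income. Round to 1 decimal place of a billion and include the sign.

MPC = 1 − MPS = 1 − 0.19 = 0.81.
Government-spending multiplier = 1/(1 − c + m) = 1/(1 − 0.81 + 0.43) = 1/0.62 ≈ 1.613.
ΔY = k × ΔG = (+$156 billion) / 0.62 ≈ +$251.6 billion.

+$251.6 billion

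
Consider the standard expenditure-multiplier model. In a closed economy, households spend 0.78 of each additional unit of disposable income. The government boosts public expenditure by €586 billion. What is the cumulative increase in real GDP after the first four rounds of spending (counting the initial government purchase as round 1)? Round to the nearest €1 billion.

Round 1 adds ΔG = €586 billion; each later round is MPC = 0.78 times the previous.
After 4 rounds: 586 + 457.08 + 356.5224 + 278.087472 = ΔG·(1 − c^4)/(1 − c) = 586 × (1 − 0.37015056)/0.22 ≈ €1,678 billion.

€1,678 billion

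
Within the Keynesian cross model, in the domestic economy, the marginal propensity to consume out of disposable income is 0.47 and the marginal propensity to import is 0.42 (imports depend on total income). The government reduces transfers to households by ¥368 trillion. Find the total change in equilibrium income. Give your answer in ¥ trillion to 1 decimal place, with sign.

The transfer change shifts disposable income by −¥368 trillion, so first-round consumption changes by c·ΔTR = 0.47 × (−¥368 trillion) = −¥172.96 trillion.
Expenditure multiplier = 1/(1 − c + m) = 1/(1 − 0.47 + 0.42) = 1/0.95 ≈ 1.053.
The transfer multiplier is c × k ≈ 0.495, so ΔY = k × (c·ΔTR) = (−¥172.96 trillion) / 0.95 ≈ −¥182.1 trillion.

−¥182.1 trillion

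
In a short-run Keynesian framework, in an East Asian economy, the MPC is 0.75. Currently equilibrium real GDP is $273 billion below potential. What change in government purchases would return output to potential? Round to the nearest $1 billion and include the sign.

Spending multiplier = 1/(1 − MPC) = 1/(1 − 0.75) = 1/0.25 = 4.
Need ΔY = +$273 billion, so ΔG = ΔY/k = (+$273 billion) × 0.25 ≈ +$68 billion.
The government should increase government purchases by $68 billion.

+$68 billion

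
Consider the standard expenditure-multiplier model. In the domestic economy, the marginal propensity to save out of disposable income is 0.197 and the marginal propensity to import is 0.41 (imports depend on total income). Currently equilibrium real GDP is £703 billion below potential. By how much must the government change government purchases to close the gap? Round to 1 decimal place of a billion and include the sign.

MPC = 1 − MPS = 1 − 0.197 = 0.803.
Spending multiplier = 1/(1 − c + m) = 1/(1 − 0.803 + 0.41) = 1/0.607 ≈ 1.647.
Need ΔY = +£703 billion, so ΔG = ΔY/k = (+£703 billion) × 0.607 ≈ +£426.7 billion.
The government should increase government purchases by £426.7 billion.

+£426.7 billion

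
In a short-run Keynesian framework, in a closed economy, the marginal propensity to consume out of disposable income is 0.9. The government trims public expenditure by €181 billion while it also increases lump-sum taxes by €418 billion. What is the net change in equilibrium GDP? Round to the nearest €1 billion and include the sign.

−€5,572 billion

Expenditure multiplier = 1/(1 − MPC) = 1/(1 − 0.9) = 1/0.1 = 10.
ΔG contributes k·ΔG = (−€181 billion) / 0.1 = −€1,810 billion.
ΔT of +€418 billion changes first-round spending by −c·ΔT = −€376.2 billion, contributing k·(−c·ΔT) = (−€376.2 billion) / 0.1 = −€3,762 billion.
Net ΔY = k(ΔG − c·ΔT) = (−€557.2 billion) / 0.1 = −€5,572 billion.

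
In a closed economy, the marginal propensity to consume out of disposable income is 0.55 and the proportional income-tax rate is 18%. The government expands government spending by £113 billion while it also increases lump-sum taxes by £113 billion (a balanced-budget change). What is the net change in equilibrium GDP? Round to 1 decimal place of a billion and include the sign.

Expenditure multiplier = 1/(1 − c(1−t)) = 1/(1 − 0.55×0.82) = 1/0.549 ≈ 1.821.
ΔG contributes k·ΔG = (+£113 billion) / 0.549 ≈ +£205.8 billion.
ΔT of +£113 billion changes first-round spending by −c·ΔT = −£62.15 billion, contributing k·(−c·ΔT) = (−£62.15 billion) / 0.549 ≈ −£113.2 billion.
Net ΔY = k(ΔG − c·ΔT) = (+£50.85 billion) / 0.549 ≈ +£92.6 billion.

+£92.6 billion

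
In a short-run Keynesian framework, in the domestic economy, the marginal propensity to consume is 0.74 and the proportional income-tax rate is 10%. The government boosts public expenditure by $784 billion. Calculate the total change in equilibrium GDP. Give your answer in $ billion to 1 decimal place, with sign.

Spending multiplier = 1/(1 − c(1−t)) = 1/(1 − 0.74×0.9) = 1/0.334 ≈ 2.994.
ΔY = k × ΔG = (+$784 billion) / 0.334 ≈ +$2,347.3 billion.

+$2,347.3 billion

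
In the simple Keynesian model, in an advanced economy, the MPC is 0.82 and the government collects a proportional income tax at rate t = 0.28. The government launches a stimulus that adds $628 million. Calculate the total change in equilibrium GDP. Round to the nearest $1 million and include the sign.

Spending multiplier = 1/(1 − c(1−t)) = 1/(1 − 0.82×0.72) = 1/0.4096 ≈ 2.441.
ΔY = k × ΔG = (+$628 million) / 0.4096 ≈ +$1,533 million.

+$1,533 million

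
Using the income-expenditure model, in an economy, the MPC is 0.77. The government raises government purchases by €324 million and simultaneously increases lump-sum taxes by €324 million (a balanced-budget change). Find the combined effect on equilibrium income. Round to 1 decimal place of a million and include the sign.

Expenditure multiplier = 1/(1 − MPC) = 1/(1 − 0.77) = 1/0.23 ≈ 4.348.
ΔG contributes k·ΔG = (+€324 million) / 0.23 ≈ +€1,408.7 million.
ΔT of +€324 million changes first-round spending by −c·ΔT = −€249.48 million, contributing k·(−c·ΔT) = (−€249.48 million) / 0.23 ≈ −€1,084.7 million.
With ΔG = ΔT and no other leakages, the balanced-budget multiplier is 1, so ΔY = ΔG = +€324 million.

+€324.0 million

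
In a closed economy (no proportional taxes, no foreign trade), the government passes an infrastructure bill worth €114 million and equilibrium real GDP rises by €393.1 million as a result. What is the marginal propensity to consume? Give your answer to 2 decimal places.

Implied spending multiplier k = ΔY/ΔG = 393.1/114 ≈ 3.4482.
Since k = 1/(1 − MPC), MPC = 1 − 1/k = 1 − ΔG/ΔY = 1 − 114/393.1 ≈ 0.71.

0.71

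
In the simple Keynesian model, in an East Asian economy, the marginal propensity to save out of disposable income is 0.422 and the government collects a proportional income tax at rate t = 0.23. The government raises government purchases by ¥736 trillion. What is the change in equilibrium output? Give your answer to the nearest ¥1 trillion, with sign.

+¥1,326 trillion

MPC = 1 − MPS = 1 − 0.422 = 0.578.
Government-spending multiplier = 1/(1 − c(1−t)) = 1/(1 − 0.578×0.77) = 1/0.55494 ≈ 1.802.
ΔY = k × ΔG = (+¥736 trillion) / 0.55494 ≈ +¥1,326 trillion.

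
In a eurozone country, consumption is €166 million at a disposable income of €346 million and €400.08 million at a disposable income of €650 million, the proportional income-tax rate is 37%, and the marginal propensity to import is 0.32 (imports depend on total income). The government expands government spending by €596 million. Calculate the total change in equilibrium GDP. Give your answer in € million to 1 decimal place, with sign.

+€713.9 million

MPC = ΔC/ΔYd = (400.08 − 166)/(650 − 346) = 234.08/304 = 0.77.
Expenditure multiplier = 1/(1 − c(1−t) + m) = 1/(1 − 0.77×0.63 + 0.32) = 1/0.8349 ≈ 1.198.
ΔY = k × ΔG = (+€596 million) / 0.8349 ≈ +€713.9 million.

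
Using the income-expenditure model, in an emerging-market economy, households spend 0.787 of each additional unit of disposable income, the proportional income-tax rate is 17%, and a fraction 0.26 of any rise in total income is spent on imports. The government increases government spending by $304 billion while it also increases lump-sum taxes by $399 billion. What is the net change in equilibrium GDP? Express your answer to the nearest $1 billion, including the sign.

−$17 billion

Expenditure multiplier = 1/(1 − c(1−t) + m) = 1/(1 − 0.787×0.83 + 0.26) = 1/0.60679 ≈ 1.648.
ΔG contributes k·ΔG = (+$304 billion) / 0.60679 ≈ +$501 billion.
ΔT of +$399 billion changes first-round spending by −c·ΔT = −$314.013 billion, contributing k·(−c·ΔT) = (−$314.013 billion) / 0.60679 ≈ −$517.5 billion.
Net ΔY = k(ΔG − c·ΔT) = (−$10.013 billion) / 0.60679 ≈ −$17 billion.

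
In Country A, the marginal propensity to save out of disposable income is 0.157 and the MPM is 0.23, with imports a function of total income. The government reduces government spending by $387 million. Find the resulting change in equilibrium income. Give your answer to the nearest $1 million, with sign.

MPC = 1 − MPS = 1 − 0.157 = 0.843.
Government-spending multiplier = 1/(1 − c + m) = 1/(1 − 0.843 + 0.23) = 1/0.387 ≈ 2.584.
ΔY = k × ΔG = (−$387 million) / 0.387 = −$1,000 million.

−$1,000 million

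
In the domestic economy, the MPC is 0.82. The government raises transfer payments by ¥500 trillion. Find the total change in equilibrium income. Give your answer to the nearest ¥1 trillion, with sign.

The transfer change shifts disposable income by +¥500 trillion, so first-round consumption changes by c·ΔTR = 0.82 × (+¥500 trillion) = +¥410 trillion.
Expenditure multiplier = 1/(1 − MPC) = 1/(1 − 0.82) = 1/0.18 ≈ 5.556.
The transfer multiplier is c × k ≈ 4.556, so ΔY = k × (c·ΔTR) = (+¥410 trillion) / 0.18 ≈ +¥2,278 trillion.

+¥2,278 trillion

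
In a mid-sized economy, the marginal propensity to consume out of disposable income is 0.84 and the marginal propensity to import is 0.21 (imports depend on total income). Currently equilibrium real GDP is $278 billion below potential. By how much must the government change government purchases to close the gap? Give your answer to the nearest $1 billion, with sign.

+$103 billion

Spending multiplier = 1/(1 − c + m) = 1/(1 − 0.84 + 0.21) = 1/0.37 ≈ 2.703.
Need ΔY = +$278 billion, so ΔG = ΔY/k = (+$278 billion) × 0.37 ≈ +$103 billion.
The government should increase government purchases by $103 billion.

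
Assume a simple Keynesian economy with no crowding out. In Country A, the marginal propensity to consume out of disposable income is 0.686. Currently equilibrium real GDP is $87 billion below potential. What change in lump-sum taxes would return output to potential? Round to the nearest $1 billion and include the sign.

Spending multiplier = 1/(1 − MPC) = 1/(1 − 0.686) = 1/0.314 ≈ 3.185.
Tax multiplier = −c·k = −0.686/0.314 ≈ −2.185. Need ΔY = +$87 billion, so ΔT = ΔY/(−c·k) = −(+$87 billion) × 0.314 / 0.686 ≈ −$40 billion.
The government should cut lump-sum taxes by $40 billion.

−$40 billion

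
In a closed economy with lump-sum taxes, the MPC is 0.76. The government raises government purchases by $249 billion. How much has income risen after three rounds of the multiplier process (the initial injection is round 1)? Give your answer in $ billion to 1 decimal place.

$582.1 billion

Round 1 adds ΔG = $249 billion; each later round is MPC = 0.76 times the previous.
After 3 rounds: 249 + 189.24 + 143.8224 = ΔG·(1 − c^3)/(1 − c) = 249 × (1 − 0.438976)/0.24 ≈ $582.1 billion.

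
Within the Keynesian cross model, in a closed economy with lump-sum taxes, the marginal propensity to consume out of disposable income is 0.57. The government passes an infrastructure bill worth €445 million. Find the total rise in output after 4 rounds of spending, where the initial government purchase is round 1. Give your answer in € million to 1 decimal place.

€925.6 million

Round 1 adds ΔG = €445 million; each later round is MPC = 0.57 times the previous.
After 4 rounds: 445 + 253.65 + 144.5805 + 82.410885 = ΔG·(1 − c^4)/(1 − c) = 445 × (1 − 0.10556001)/0.43 ≈ €925.6 million.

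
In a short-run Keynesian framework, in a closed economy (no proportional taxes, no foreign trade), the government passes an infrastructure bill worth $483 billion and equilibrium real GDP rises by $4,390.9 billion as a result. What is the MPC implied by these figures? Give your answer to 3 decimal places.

Implied spending multiplier k = ΔY/ΔG = 4,390.9/483 ≈ 9.0909.
Since k = 1/(1 − MPC), MPC = 1 − 1/k = 1 − ΔG/ΔY = 1 − 483/4,390.9 ≈ 0.890.

0.890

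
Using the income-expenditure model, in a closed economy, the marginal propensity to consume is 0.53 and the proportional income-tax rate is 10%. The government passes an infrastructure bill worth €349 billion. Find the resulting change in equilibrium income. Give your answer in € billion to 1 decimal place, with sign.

+€667.3 billion

Expenditure multiplier = 1/(1 − c(1−t)) = 1/(1 − 0.53×0.9) = 1/0.523 ≈ 1.912.
ΔY = k × ΔG = (+€349 billion) / 0.523 ≈ +€667.3 billion.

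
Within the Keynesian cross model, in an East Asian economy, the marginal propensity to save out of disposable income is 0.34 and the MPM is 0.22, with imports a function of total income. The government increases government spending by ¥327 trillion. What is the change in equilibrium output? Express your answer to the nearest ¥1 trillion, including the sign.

+¥584 trillion

MPC = 1 − MPS = 1 − 0.34 = 0.66.
Spending multiplier = 1/(1 − c + m) = 1/(1 − 0.66 + 0.22) = 1/0.56 ≈ 1.786.
ΔY = k × ΔG = (+¥327 trillion) / 0.56 ≈ +¥584 trillion.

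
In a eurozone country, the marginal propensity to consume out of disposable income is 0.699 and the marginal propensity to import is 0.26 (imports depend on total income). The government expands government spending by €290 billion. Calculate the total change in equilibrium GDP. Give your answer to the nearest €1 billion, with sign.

Expenditure multiplier = 1/(1 − c + m) = 1/(1 − 0.699 + 0.26) = 1/0.561 ≈ 1.783.
ΔY = k × ΔG = (+€290 billion) / 0.561 ≈ +€517 billion.

+€517 billion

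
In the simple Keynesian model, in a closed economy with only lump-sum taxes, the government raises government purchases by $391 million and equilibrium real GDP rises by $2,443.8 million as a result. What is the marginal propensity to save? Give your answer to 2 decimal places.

0.16

Implied spending multiplier k = ΔY/ΔG = 2,443.8/391 ≈ 6.2501.
Since k = 1/(1 − MPC), MPC = 1 − 1/k = 1 − ΔG/ΔY = 1 − 391/2,443.8 ≈ 0.84.
MPS = 1 − MPC = 0.16.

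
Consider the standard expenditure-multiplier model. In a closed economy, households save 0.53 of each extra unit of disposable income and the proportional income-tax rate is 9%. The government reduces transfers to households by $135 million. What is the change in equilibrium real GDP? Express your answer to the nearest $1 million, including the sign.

−$111 million

MPC = 1 − MPS = 1 − 0.53 = 0.47.
The transfer change shifts disposable income by −$135 million, so first-round consumption changes by c·ΔTR = 0.47 × (−$135 million) = −$63.45 million.
Expenditure multiplier = 1/(1 − c(1−t)) = 1/(1 − 0.47×0.91) = 1/0.5723 ≈ 1.747.
The transfer multiplier is c × k ≈ 0.821, so ΔY = k × (c·ΔTR) = (−$63.45 million) / 0.5723 ≈ −$111 million.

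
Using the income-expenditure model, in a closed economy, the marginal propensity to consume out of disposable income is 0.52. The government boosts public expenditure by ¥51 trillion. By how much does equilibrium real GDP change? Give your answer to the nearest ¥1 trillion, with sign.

+¥106 trillion

Expenditure multiplier = 1/(1 − MPC) = 1/(1 − 0.52) = 1/0.48 ≈ 2.083.
ΔY = k × ΔG = (+¥51 trillion) / 0.48 ≈ +¥106 trillion.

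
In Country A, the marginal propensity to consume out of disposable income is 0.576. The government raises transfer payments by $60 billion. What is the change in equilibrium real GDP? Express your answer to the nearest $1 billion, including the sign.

The transfer change shifts disposable income by +$60 billion, so first-round consumption changes by c·ΔTR = 0.576 × (+$60 billion) = +$34.56 billion.
Expenditure multiplier = 1/(1 − MPC) = 1/(1 − 0.576) = 1/0.424 ≈ 2.358.
The transfer multiplier is c × k ≈ 1.358, so ΔY = k × (c·ΔTR) = (+$34.56 billion) / 0.424 ≈ +$82 billion.

+$82 billion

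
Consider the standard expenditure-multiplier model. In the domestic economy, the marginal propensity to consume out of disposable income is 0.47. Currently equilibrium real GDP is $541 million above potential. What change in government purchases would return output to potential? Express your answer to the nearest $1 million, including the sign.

−$287 million

Spending multiplier = 1/(1 − MPC) = 1/(1 − 0.47) = 1/0.53 ≈ 1.887.
Need ΔY = −$541 million, so ΔG = ΔY/k = (−$541 million) × 0.53 ≈ −$287 million.
The government should cut government purchases by $287 million.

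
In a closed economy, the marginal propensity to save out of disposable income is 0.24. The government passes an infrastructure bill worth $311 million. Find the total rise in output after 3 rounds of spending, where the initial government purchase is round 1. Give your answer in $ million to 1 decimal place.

MPC = 1 − MPS = 1 − 0.24 = 0.76.
Round 1 adds ΔG = $311 million; each later round is MPC = 0.76 times the previous.
After 3 rounds: 311 + 236.36 + 179.6336 = ΔG·(1 − c^3)/(1 − c) = 311 × (1 − 0.438976)/0.24 ≈ $727 million.

$727.0 million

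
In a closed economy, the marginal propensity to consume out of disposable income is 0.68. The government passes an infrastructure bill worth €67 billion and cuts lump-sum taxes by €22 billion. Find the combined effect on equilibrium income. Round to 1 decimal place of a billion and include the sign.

+€256.1 billion

Expenditure multiplier = 1/(1 − MPC) = 1/(1 − 0.68) = 1/0.32 = 3.125.
ΔG contributes k·ΔG = (+€67 billion) / 0.32 ≈ +€209.4 billion.
ΔT of −€22 billion changes first-round spending by −c·ΔT = +€14.96 billion, contributing k·(−c·ΔT) = (+€14.96 billion) / 0.32 ≈ +€46.8 billion.
Net ΔY = k(ΔG − c·ΔT) = (+€81.96 billion) / 0.32 ≈ +€256.1 billion.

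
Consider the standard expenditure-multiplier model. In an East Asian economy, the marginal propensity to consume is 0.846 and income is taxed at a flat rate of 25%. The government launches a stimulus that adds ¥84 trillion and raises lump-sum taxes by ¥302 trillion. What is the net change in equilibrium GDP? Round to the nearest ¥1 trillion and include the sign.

−¥469 trillion

Expenditure multiplier = 1/(1 − c(1−t)) = 1/(1 − 0.846×0.75) = 1/0.3655 ≈ 2.736.
ΔG contributes k·ΔG = (+¥84 trillion) / 0.3655 ≈ +¥229.8 trillion.
ΔT of +¥302 trillion changes first-round spending by −c·ΔT = −¥255.492 trillion, contributing k·(−c·ΔT) = (−¥255.492 trillion) / 0.3655 ≈ −¥699 trillion.
Net ΔY = k(ΔG − c·ΔT) = (−¥171.492 trillion) / 0.3655 ≈ −¥469 trillion.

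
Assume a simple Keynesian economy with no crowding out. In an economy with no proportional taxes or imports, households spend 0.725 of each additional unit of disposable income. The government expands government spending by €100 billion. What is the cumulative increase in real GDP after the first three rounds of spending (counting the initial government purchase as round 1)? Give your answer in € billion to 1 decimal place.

Round 1 adds ΔG = €100 billion; each later round is MPC = 0.725 times the previous.
After 3 rounds: 100 + 72.5 + 52.5625 = ΔG·(1 − c^3)/(1 − c) = 100 × (1 − 0.381078125)/0.275 ≈ €225.1 billion.

€225.1 billion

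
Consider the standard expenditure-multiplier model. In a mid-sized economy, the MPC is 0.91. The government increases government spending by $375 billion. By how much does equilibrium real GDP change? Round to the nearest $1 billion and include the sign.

+$4,167 billion

Expenditure multiplier = 1/(1 − MPC) = 1/(1 − 0.91) = 1/0.09 ≈ 11.111.
ΔY = k × ΔG = (+$375 billion) / 0.09 ≈ +$4,167 billion.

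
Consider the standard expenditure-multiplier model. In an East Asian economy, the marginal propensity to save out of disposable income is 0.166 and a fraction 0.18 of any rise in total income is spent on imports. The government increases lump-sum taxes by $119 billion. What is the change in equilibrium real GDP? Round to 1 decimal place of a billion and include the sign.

−$286.8 billion

MPC = 1 − MPS = 1 − 0.166 = 0.834.
A lump-sum tax change of +$119 billion shifts disposable income by −$119 billion; first-round consumption changes by −c × ΔT = −0.834 × (+$119 billion) = −$99.246 billion.
Expenditure multiplier = 1/(1 − c + m) = 1/(1 − 0.834 + 0.18) = 1/0.346 ≈ 2.89.
The tax multiplier is −c × k ≈ −2.41, so ΔY = k × (−c·ΔT) = (−$99.246 billion) / 0.346 ≈ −$286.8 billion.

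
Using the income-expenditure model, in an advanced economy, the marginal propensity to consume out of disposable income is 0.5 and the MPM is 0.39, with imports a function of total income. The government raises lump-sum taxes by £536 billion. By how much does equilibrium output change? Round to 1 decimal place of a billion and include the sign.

−£301.1 billion

A lump-sum tax change of +£536 billion shifts disposable income by −£536 billion; first-round consumption changes by −c × ΔT = −0.5 × (+£536 billion) = −£268 billion.
Expenditure multiplier = 1/(1 − c + m) = 1/(1 − 0.5 + 0.39) = 1/0.89 ≈ 1.124.
The tax multiplier is −c × k ≈ −0.562, so ΔY = k × (−c·ΔT) = (−£268 billion) / 0.89 ≈ −£301.1 billion.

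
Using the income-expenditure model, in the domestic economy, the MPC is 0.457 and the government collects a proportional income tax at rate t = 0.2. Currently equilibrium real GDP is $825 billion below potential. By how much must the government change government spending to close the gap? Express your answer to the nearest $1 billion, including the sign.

+$523 billion

Spending multiplier = 1/(1 − c(1−t)) = 1/(1 − 0.457×0.8) = 1/0.6344 ≈ 1.576.
Need ΔY = +$825 billion, so ΔG = ΔY/k = (+$825 billion) × 0.6344 ≈ +$523 billion.
The government should increase government spending by $523 billion.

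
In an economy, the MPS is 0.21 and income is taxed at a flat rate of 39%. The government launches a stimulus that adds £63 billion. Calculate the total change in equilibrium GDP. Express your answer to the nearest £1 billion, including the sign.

+£122 billion

MPC = 1 − MPS = 1 − 0.21 = 0.79.
Expenditure multiplier = 1/(1 − c(1−t)) = 1/(1 − 0.79×0.61) = 1/0.5181 ≈ 1.93.
ΔY = k × ΔG = (+£63 billion) / 0.5181 ≈ +£122 billion.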